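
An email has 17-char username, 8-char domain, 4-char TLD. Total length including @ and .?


An email address has format: username@domain.tld
Username length: 17
'@' character: 1
Domain length: 8
'.' character: 1
TLD length: 4
Total = 17 + 1 + 8 + 1 + 4 = 31

31


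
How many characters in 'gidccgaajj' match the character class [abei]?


Character class [abei] matches any of: {a, b, e, i}
Scanning string 'gidccgaajj' character by character:
  pos 0: 'g' -> no
  pos 1: 'i' -> MATCH
  pos 2: 'd' -> no
  pos 3: 'c' -> no
  pos 4: 'c' -> no
  pos 5: 'g' -> no
  pos 6: 'a' -> MATCH
  pos 7: 'a' -> MATCH
  pos 8: 'j' -> no
  pos 9: 'j' -> no
Total matches: 3

3


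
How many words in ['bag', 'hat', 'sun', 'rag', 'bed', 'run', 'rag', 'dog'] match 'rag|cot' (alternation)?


Alternation 'rag|cot' matches either 'rag' or 'cot'.
Checking each word:
  'bag' -> no
  'hat' -> no
  'sun' -> no
  'rag' -> MATCH
  'bed' -> no
  'run' -> no
  'rag' -> MATCH
  'dog' -> no
Matches: ['rag', 'rag']
Count: 2

2


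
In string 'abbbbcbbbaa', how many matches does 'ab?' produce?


Pattern 'ab?' matches 'a' optionally followed by 'b'.
String: 'abbbbcbbbaa'
Scanning left to right for 'a' then checking next char:
  Match 1: 'ab' (a followed by b)
  Match 2: 'a' (a not followed by b)
  Match 3: 'a' (a not followed by b)
Total matches: 3

3


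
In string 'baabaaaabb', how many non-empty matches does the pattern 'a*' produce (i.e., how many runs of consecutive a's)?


Pattern 'a*' matches zero or more a's. We want non-empty runs of consecutive a's.
String: 'baabaaaabb'
Walking through the string to find runs of a's:
  Run 1: positions 1-2 -> 'aa'
  Run 2: positions 4-7 -> 'aaaa'
Non-empty runs found: ['aa', 'aaaa']
Count: 2

2


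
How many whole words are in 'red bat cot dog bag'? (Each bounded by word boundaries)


Word boundaries (\b) mark the start/end of each word.
Text: 'red bat cot dog bag'
Splitting by whitespace:
  Word 1: 'red'
  Word 2: 'bat'
  Word 3: 'cot'
  Word 4: 'dog'
  Word 5: 'bag'
Total whole words: 5

5


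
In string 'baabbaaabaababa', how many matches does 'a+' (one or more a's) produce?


Pattern 'a+' matches one or more consecutive a's.
String: 'baabbaaabaababa'
Scanning for runs of a:
  Match 1: 'aa' (length 2)
  Match 2: 'aaa' (length 3)
  Match 3: 'aa' (length 2)
  Match 4: 'a' (length 1)
  Match 5: 'a' (length 1)
Total matches: 5

5


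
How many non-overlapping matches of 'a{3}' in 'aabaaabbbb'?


Pattern 'a{3}' matches exactly 3 consecutive a's (greedy, non-overlapping).
String: 'aabaaabbbb'
Scanning for runs of a's:
  Run at pos 0: 'aa' (length 2) -> 0 match(es)
  Run at pos 3: 'aaa' (length 3) -> 1 match(es)
Matches found: ['aaa']
Total: 1

1


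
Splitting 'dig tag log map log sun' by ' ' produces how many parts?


Splitting by ' ' breaks the string at each occurrence of the separator.
Text: 'dig tag log map log sun'
Parts after split:
  Part 1: 'dig'
  Part 2: 'tag'
  Part 3: 'log'
  Part 4: 'map'
  Part 5: 'log'
  Part 6: 'sun'
Total parts: 6

6


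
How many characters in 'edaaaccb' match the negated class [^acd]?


Negated class [^acd] matches any char NOT in {a, c, d}
Scanning 'edaaaccb':
  pos 0: 'e' -> MATCH
  pos 1: 'd' -> no (excluded)
  pos 2: 'a' -> no (excluded)
  pos 3: 'a' -> no (excluded)
  pos 4: 'a' -> no (excluded)
  pos 5: 'c' -> no (excluded)
  pos 6: 'c' -> no (excluded)
  pos 7: 'b' -> MATCH
Total matches: 2

2


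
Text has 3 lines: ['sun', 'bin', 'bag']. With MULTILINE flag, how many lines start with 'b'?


With MULTILINE flag, ^ matches the start of each line.
Lines: ['sun', 'bin', 'bag']
Checking which lines start with 'b':
  Line 1: 'sun' -> no
  Line 2: 'bin' -> MATCH
  Line 3: 'bag' -> MATCH
Matching lines: ['bin', 'bag']
Count: 2

2


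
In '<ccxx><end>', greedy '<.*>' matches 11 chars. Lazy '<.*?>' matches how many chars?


Greedy '<.*>' tries to match as MUCH as possible.
Lazy '<.*?>' tries to match as LITTLE as possible.

String: '<ccxx><end>'
Greedy '<.*>' starts at first '<' and extends to the LAST '>': '<ccxx><end>' (11 chars)
Lazy '<.*?>' starts at first '<' and stops at the FIRST '>': '<ccxx>' (6 chars)

6


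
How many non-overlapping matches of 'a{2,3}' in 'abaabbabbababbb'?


Pattern 'a{2,3}' matches between 2 and 3 consecutive a's (greedy).
String: 'abaabbabbababbb'
Finding runs of a's and applying greedy matching:
  Run at pos 0: 'a' (length 1)
  Run at pos 2: 'aa' (length 2)
  Run at pos 6: 'a' (length 1)
  Run at pos 9: 'a' (length 1)
  Run at pos 11: 'a' (length 1)
Matches: ['aa']
Count: 1

1


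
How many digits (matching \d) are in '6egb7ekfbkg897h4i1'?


\d matches any digit 0-9.
Scanning '6egb7ekfbkg897h4i1':
  pos 0: '6' -> DIGIT
  pos 4: '7' -> DIGIT
  pos 11: '8' -> DIGIT
  pos 12: '9' -> DIGIT
  pos 13: '7' -> DIGIT
  pos 15: '4' -> DIGIT
  pos 17: '1' -> DIGIT
Digits found: ['6', '7', '8', '9', '7', '4', '1']
Total: 7

7


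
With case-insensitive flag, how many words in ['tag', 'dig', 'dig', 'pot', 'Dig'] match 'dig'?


Case-insensitive matching: compare each word's lowercase form to 'dig'.
  'tag' -> lower='tag' -> no
  'dig' -> lower='dig' -> MATCH
  'dig' -> lower='dig' -> MATCH
  'pot' -> lower='pot' -> no
  'Dig' -> lower='dig' -> MATCH
Matches: ['dig', 'dig', 'Dig']
Count: 3

3


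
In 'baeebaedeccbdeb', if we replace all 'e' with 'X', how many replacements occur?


re.sub('e', 'X', text) replaces every occurrence of 'e' with 'X'.
Text: 'baeebaedeccbdeb'
Scanning for 'e':
  pos 2: 'e' -> replacement #1
  pos 3: 'e' -> replacement #2
  pos 6: 'e' -> replacement #3
  pos 8: 'e' -> replacement #4
  pos 13: 'e' -> replacement #5
Total replacements: 5

5


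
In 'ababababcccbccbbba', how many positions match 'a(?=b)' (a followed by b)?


Lookahead 'a(?=b)' matches 'a' only when followed by 'b'.
String: 'ababababcccbccbbba'
Checking each position where char is 'a':
  pos 0: 'a' -> MATCH (next='b')
  pos 2: 'a' -> MATCH (next='b')
  pos 4: 'a' -> MATCH (next='b')
  pos 6: 'a' -> MATCH (next='b')
Matching positions: [0, 2, 4, 6]
Count: 4

4


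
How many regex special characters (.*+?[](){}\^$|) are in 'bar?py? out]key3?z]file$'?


Regex special characters are: . * + ? [ ] ( ) { } \ ^ $ |
Scanning 'bar?py? out]key3?z]file$':
  pos 3: '?' -> SPECIAL
  pos 6: '?' -> SPECIAL
  pos 11: ']' -> SPECIAL
  pos 16: '?' -> SPECIAL
  pos 18: ']' -> SPECIAL
  pos 23: '$' -> SPECIAL
Special chars found: ['?', '?', ']', '?', ']', '$']
Total: 6

6


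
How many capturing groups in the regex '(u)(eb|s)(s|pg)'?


To count capturing groups, count each '(' that starts a group.
Pattern: '(u)(eb|s)(s|pg)'
Walking through the pattern:
  Position 0: '(' -> group #1
  Position 3: '(' -> group #2
  Position 9: '(' -> group #3
Total capturing groups: 3

3


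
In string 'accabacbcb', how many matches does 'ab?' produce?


Pattern 'ab?' matches 'a' optionally followed by 'b'.
String: 'accabacbcb'
Scanning left to right for 'a' then checking next char:
  Match 1: 'a' (a not followed by b)
  Match 2: 'ab' (a followed by b)
  Match 3: 'a' (a not followed by b)
Total matches: 3

3


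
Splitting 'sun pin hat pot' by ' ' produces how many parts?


Splitting by ' ' breaks the string at each occurrence of the separator.
Text: 'sun pin hat pot'
Parts after split:
  Part 1: 'sun'
  Part 2: 'pin'
  Part 3: 'hat'
  Part 4: 'pot'
Total parts: 4

4


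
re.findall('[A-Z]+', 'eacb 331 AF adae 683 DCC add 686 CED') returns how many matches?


Pattern '[A-Z]+' finds one or more uppercase letters.
Text: 'eacb 331 AF adae 683 DCC add 686 CED'
Scanning for matches:
  Match 1: 'AF'
  Match 2: 'DCC'
  Match 3: 'CED'
Total matches: 3

3


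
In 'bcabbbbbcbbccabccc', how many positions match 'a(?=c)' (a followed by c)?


Lookahead 'a(?=c)' matches 'a' only when followed by 'c'.
String: 'bcabbbbbcbbccabccc'
Checking each position where char is 'a':
  pos 2: 'a' -> no (next='b')
  pos 13: 'a' -> no (next='b')
Matching positions: []
Count: 0

0


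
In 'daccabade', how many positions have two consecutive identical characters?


Looking for consecutive identical characters in 'daccabade':
  pos 0-1: 'd' vs 'a' -> different
  pos 1-2: 'a' vs 'c' -> different
  pos 2-3: 'c' vs 'c' -> MATCH ('cc')
  pos 3-4: 'c' vs 'a' -> different
  pos 4-5: 'a' vs 'b' -> different
  pos 5-6: 'b' vs 'a' -> different
  pos 6-7: 'a' vs 'd' -> different
  pos 7-8: 'd' vs 'e' -> different
Consecutive identical pairs: ['cc']
Count: 1

1


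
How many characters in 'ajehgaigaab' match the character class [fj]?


Character class [fj] matches any of: {f, j}
Scanning string 'ajehgaigaab' character by character:
  pos 0: 'a' -> no
  pos 1: 'j' -> MATCH
  pos 2: 'e' -> no
  pos 3: 'h' -> no
  pos 4: 'g' -> no
  pos 5: 'a' -> no
  pos 6: 'i' -> no
  pos 7: 'g' -> no
  pos 8: 'a' -> no
  pos 9: 'a' -> no
  pos 10: 'b' -> no
Total matches: 1

1


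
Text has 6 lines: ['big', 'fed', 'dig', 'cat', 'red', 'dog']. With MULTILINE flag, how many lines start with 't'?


With MULTILINE flag, ^ matches the start of each line.
Lines: ['big', 'fed', 'dig', 'cat', 'red', 'dog']
Checking which lines start with 't':
  Line 1: 'big' -> no
  Line 2: 'fed' -> no
  Line 3: 'dig' -> no
  Line 4: 'cat' -> no
  Line 5: 'red' -> no
  Line 6: 'dog' -> no
Matching lines: []
Count: 0

0


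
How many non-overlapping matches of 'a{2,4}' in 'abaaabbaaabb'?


Pattern 'a{2,4}' matches between 2 and 4 consecutive a's (greedy).
String: 'abaaabbaaabb'
Finding runs of a's and applying greedy matching:
  Run at pos 0: 'a' (length 1)
  Run at pos 2: 'aaa' (length 3)
  Run at pos 7: 'aaa' (length 3)
Matches: ['aaa', 'aaa']
Count: 2

2


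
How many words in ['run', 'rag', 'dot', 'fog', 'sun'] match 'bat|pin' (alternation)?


Alternation 'bat|pin' matches either 'bat' or 'pin'.
Checking each word:
  'run' -> no
  'rag' -> no
  'dot' -> no
  'fog' -> no
  'sun' -> no
Matches: []
Count: 0

0


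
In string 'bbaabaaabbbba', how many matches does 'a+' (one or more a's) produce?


Pattern 'a+' matches one or more consecutive a's.
String: 'bbaabaaabbbba'
Scanning for runs of a:
  Match 1: 'aa' (length 2)
  Match 2: 'aaa' (length 3)
  Match 3: 'a' (length 1)
Total matches: 3

3


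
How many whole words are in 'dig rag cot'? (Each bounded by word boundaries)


Word boundaries (\b) mark the start/end of each word.
Text: 'dig rag cot'
Splitting by whitespace:
  Word 1: 'dig'
  Word 2: 'rag'
  Word 3: 'cot'
Total whole words: 3

3


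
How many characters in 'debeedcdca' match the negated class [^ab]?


Negated class [^ab] matches any char NOT in {a, b}
Scanning 'debeedcdca':
  pos 0: 'd' -> MATCH
  pos 1: 'e' -> MATCH
  pos 2: 'b' -> no (excluded)
  pos 3: 'e' -> MATCH
  pos 4: 'e' -> MATCH
  pos 5: 'd' -> MATCH
  pos 6: 'c' -> MATCH
  pos 7: 'd' -> MATCH
  pos 8: 'c' -> MATCH
  pos 9: 'a' -> no (excluded)
Total matches: 8

8


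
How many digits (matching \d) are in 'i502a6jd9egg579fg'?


\d matches any digit 0-9.
Scanning 'i502a6jd9egg579fg':
  pos 1: '5' -> DIGIT
  pos 2: '0' -> DIGIT
  pos 3: '2' -> DIGIT
  pos 5: '6' -> DIGIT
  pos 8: '9' -> DIGIT
  pos 12: '5' -> DIGIT
  pos 13: '7' -> DIGIT
  pos 14: '9' -> DIGIT
Digits found: ['5', '0', '2', '6', '9', '5', '7', '9']
Total: 8

8


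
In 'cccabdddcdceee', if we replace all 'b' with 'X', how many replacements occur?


re.sub('b', 'X', text) replaces every occurrence of 'b' with 'X'.
Text: 'cccabdddcdceee'
Scanning for 'b':
  pos 4: 'b' -> replacement #1
Total replacements: 1

1


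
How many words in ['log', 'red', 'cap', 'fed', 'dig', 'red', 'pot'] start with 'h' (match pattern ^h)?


Pattern ^h anchors to start of word. Check which words begin with 'h':
  'log' -> no
  'red' -> no
  'cap' -> no
  'fed' -> no
  'dig' -> no
  'red' -> no
  'pot' -> no
Matching words: []
Count: 0

0


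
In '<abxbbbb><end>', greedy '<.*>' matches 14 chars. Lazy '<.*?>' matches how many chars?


Greedy '<.*>' tries to match as MUCH as possible.
Lazy '<.*?>' tries to match as LITTLE as possible.

String: '<abxbbbb><end>'
Greedy '<.*>' starts at first '<' and extends to the LAST '>': '<abxbbbb><end>' (14 chars)
Lazy '<.*?>' starts at first '<' and stops at the FIRST '>': '<abxbbbb>' (9 chars)

9


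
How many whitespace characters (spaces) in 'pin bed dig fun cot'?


\s matches whitespace characters (spaces, tabs, etc.).
Text: 'pin bed dig fun cot'
This text has 5 words separated by spaces.
Number of spaces = number of words - 1 = 5 - 1 = 4

4


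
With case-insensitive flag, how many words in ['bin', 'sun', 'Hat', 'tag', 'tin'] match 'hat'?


Case-insensitive matching: compare each word's lowercase form to 'hat'.
  'bin' -> lower='bin' -> no
  'sun' -> lower='sun' -> no
  'Hat' -> lower='hat' -> MATCH
  'tag' -> lower='tag' -> no
  'tin' -> lower='tin' -> no
Matches: ['Hat']
Count: 1

1


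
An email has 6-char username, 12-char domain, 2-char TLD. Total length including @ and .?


An email address has format: username@domain.tld
Username length: 6
'@' character: 1
Domain length: 12
'.' character: 1
TLD length: 2
Total = 6 + 1 + 12 + 1 + 2 = 22

22


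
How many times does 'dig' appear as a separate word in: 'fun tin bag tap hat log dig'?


Scanning each word for exact match 'dig':
  Word 1: 'fun' -> no
  Word 2: 'tin' -> no
  Word 3: 'bag' -> no
  Word 4: 'tap' -> no
  Word 5: 'hat' -> no
  Word 6: 'log' -> no
  Word 7: 'dig' -> MATCH
Total matches: 1

1


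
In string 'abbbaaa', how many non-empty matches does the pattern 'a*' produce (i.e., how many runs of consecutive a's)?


Pattern 'a*' matches zero or more a's. We want non-empty runs of consecutive a's.
String: 'abbbaaa'
Walking through the string to find runs of a's:
  Run 1: positions 0-0 -> 'a'
  Run 2: positions 4-6 -> 'aaa'
Non-empty runs found: ['a', 'aaa']
Count: 2

2


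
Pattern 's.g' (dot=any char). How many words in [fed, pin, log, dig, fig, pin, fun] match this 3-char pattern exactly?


Pattern 's.g' means: starts with 's', any single char, ends with 'g'.
Checking each word (must be exactly 3 chars):
  'fed' (len=3): no
  'pin' (len=3): no
  'log' (len=3): no
  'dig' (len=3): no
  'fig' (len=3): no
  'pin' (len=3): no
  'fun' (len=3): no
Matching words: []
Total: 0

0


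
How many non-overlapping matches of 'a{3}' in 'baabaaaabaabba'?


Pattern 'a{3}' matches exactly 3 consecutive a's (greedy, non-overlapping).
String: 'baabaaaabaabba'
Scanning for runs of a's:
  Run at pos 1: 'aa' (length 2) -> 0 match(es)
  Run at pos 4: 'aaaa' (length 4) -> 1 match(es)
  Run at pos 9: 'aa' (length 2) -> 0 match(es)
  Run at pos 13: 'a' (length 1) -> 0 match(es)
Matches found: ['aaa']
Total: 1

1


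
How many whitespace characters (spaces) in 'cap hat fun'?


\s matches whitespace characters (spaces, tabs, etc.).
Text: 'cap hat fun'
This text has 3 words separated by spaces.
Number of spaces = number of words - 1 = 3 - 1 = 2

2


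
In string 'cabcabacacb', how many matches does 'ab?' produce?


Pattern 'ab?' matches 'a' optionally followed by 'b'.
String: 'cabcabacacb'
Scanning left to right for 'a' then checking next char:
  Match 1: 'ab' (a followed by b)
  Match 2: 'ab' (a followed by b)
  Match 3: 'a' (a not followed by b)
  Match 4: 'a' (a not followed by b)
Total matches: 4

4


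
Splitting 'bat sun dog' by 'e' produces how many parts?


Splitting by 'e' breaks the string at each occurrence of the separator.
Text: 'bat sun dog'
Parts after split:
  Part 1: 'bat sun dog'
Total parts: 1

1


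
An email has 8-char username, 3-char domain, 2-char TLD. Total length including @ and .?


An email address has format: username@domain.tld
Username length: 8
'@' character: 1
Domain length: 3
'.' character: 1
TLD length: 2
Total = 8 + 1 + 3 + 1 + 2 = 15

15


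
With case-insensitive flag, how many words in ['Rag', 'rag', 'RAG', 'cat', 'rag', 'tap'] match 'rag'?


Case-insensitive matching: compare each word's lowercase form to 'rag'.
  'Rag' -> lower='rag' -> MATCH
  'rag' -> lower='rag' -> MATCH
  'RAG' -> lower='rag' -> MATCH
  'cat' -> lower='cat' -> no
  'rag' -> lower='rag' -> MATCH
  'tap' -> lower='tap' -> no
Matches: ['Rag', 'rag', 'RAG', 'rag']
Count: 4

4


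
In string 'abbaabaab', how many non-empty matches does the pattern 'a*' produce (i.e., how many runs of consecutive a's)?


Pattern 'a*' matches zero or more a's. We want non-empty runs of consecutive a's.
String: 'abbaabaab'
Walking through the string to find runs of a's:
  Run 1: positions 0-0 -> 'a'
  Run 2: positions 3-4 -> 'aa'
  Run 3: positions 6-7 -> 'aa'
Non-empty runs found: ['a', 'aa', 'aa']
Count: 3

3


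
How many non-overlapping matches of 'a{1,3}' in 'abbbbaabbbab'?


Pattern 'a{1,3}' matches between 1 and 3 consecutive a's (greedy).
String: 'abbbbaabbbab'
Finding runs of a's and applying greedy matching:
  Run at pos 0: 'a' (length 1)
  Run at pos 5: 'aa' (length 2)
  Run at pos 10: 'a' (length 1)
Matches: ['a', 'aa', 'a']
Count: 3

3


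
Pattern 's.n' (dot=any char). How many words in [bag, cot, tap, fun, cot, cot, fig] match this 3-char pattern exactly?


Pattern 's.n' means: starts with 's', any single char, ends with 'n'.
Checking each word (must be exactly 3 chars):
  'bag' (len=3): no
  'cot' (len=3): no
  'tap' (len=3): no
  'fun' (len=3): no
  'cot' (len=3): no
  'cot' (len=3): no
  'fig' (len=3): no
Matching words: []
Total: 0

0


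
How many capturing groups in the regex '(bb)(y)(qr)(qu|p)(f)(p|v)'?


To count capturing groups, count each '(' that starts a group.
Pattern: '(bb)(y)(qr)(qu|p)(f)(p|v)'
Walking through the pattern:
  Position 0: '(' -> group #1
  Position 4: '(' -> group #2
  Position 7: '(' -> group #3
  Position 11: '(' -> group #4
  Position 17: '(' -> group #5
  Position 20: '(' -> group #6
Total capturing groups: 6

6


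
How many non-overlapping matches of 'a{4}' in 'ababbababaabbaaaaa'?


Pattern 'a{4}' matches exactly 4 consecutive a's (greedy, non-overlapping).
String: 'ababbababaabbaaaaa'
Scanning for runs of a's:
  Run at pos 0: 'a' (length 1) -> 0 match(es)
  Run at pos 2: 'a' (length 1) -> 0 match(es)
  Run at pos 5: 'a' (length 1) -> 0 match(es)
  Run at pos 7: 'a' (length 1) -> 0 match(es)
  Run at pos 9: 'aa' (length 2) -> 0 match(es)
  Run at pos 13: 'aaaaa' (length 5) -> 1 match(es)
Matches found: ['aaaa']
Total: 1

1


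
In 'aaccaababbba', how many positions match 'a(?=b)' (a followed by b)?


Lookahead 'a(?=b)' matches 'a' only when followed by 'b'.
String: 'aaccaababbba'
Checking each position where char is 'a':
  pos 0: 'a' -> no (next='a')
  pos 1: 'a' -> no (next='c')
  pos 4: 'a' -> no (next='a')
  pos 5: 'a' -> MATCH (next='b')
  pos 7: 'a' -> MATCH (next='b')
Matching positions: [5, 7]
Count: 2

2


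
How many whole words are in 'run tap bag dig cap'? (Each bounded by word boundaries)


Word boundaries (\b) mark the start/end of each word.
Text: 'run tap bag dig cap'
Splitting by whitespace:
  Word 1: 'run'
  Word 2: 'tap'
  Word 3: 'bag'
  Word 4: 'dig'
  Word 5: 'cap'
Total whole words: 5

5


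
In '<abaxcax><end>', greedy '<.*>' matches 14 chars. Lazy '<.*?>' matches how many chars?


Greedy '<.*>' tries to match as MUCH as possible.
Lazy '<.*?>' tries to match as LITTLE as possible.

String: '<abaxcax><end>'
Greedy '<.*>' starts at first '<' and extends to the LAST '>': '<abaxcax><end>' (14 chars)
Lazy '<.*?>' starts at first '<' and stops at the FIRST '>': '<abaxcax>' (9 chars)

9


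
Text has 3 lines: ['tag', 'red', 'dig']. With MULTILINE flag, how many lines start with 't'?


With MULTILINE flag, ^ matches the start of each line.
Lines: ['tag', 'red', 'dig']
Checking which lines start with 't':
  Line 1: 'tag' -> MATCH
  Line 2: 'red' -> no
  Line 3: 'dig' -> no
Matching lines: ['tag']
Count: 1

1


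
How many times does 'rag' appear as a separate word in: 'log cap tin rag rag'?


Scanning each word for exact match 'rag':
  Word 1: 'log' -> no
  Word 2: 'cap' -> no
  Word 3: 'tin' -> no
  Word 4: 'rag' -> MATCH
  Word 5: 'rag' -> MATCH
Total matches: 2

2


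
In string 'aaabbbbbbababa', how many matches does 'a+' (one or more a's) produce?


Pattern 'a+' matches one or more consecutive a's.
String: 'aaabbbbbbababa'
Scanning for runs of a:
  Match 1: 'aaa' (length 3)
  Match 2: 'a' (length 1)
  Match 3: 'a' (length 1)
  Match 4: 'a' (length 1)
Total matches: 4

4


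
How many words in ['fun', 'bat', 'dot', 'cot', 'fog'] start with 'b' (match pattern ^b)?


Pattern ^b anchors to start of word. Check which words begin with 'b':
  'fun' -> no
  'bat' -> MATCH (starts with 'b')
  'dot' -> no
  'cot' -> no
  'fog' -> no
Matching words: ['bat']
Count: 1

1


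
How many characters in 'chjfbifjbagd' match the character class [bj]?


Character class [bj] matches any of: {b, j}
Scanning string 'chjfbifjbagd' character by character:
  pos 0: 'c' -> no
  pos 1: 'h' -> no
  pos 2: 'j' -> MATCH
  pos 3: 'f' -> no
  pos 4: 'b' -> MATCH
  pos 5: 'i' -> no
  pos 6: 'f' -> no
  pos 7: 'j' -> MATCH
  pos 8: 'b' -> MATCH
  pos 9: 'a' -> no
  pos 10: 'g' -> no
  pos 11: 'd' -> no
Total matches: 4

4


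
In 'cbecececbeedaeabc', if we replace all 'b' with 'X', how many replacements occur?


re.sub('b', 'X', text) replaces every occurrence of 'b' with 'X'.
Text: 'cbecececbeedaeabc'
Scanning for 'b':
  pos 1: 'b' -> replacement #1
  pos 8: 'b' -> replacement #2
  pos 15: 'b' -> replacement #3
Total replacements: 3

3


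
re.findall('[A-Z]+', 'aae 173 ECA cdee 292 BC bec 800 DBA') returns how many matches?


Pattern '[A-Z]+' finds one or more uppercase letters.
Text: 'aae 173 ECA cdee 292 BC bec 800 DBA'
Scanning for matches:
  Match 1: 'ECA'
  Match 2: 'BC'
  Match 3: 'DBA'
Total matches: 3

3


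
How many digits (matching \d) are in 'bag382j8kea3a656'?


\d matches any digit 0-9.
Scanning 'bag382j8kea3a656':
  pos 3: '3' -> DIGIT
  pos 4: '8' -> DIGIT
  pos 5: '2' -> DIGIT
  pos 7: '8' -> DIGIT
  pos 11: '3' -> DIGIT
  pos 13: '6' -> DIGIT
  pos 14: '5' -> DIGIT
  pos 15: '6' -> DIGIT
Digits found: ['3', '8', '2', '8', '3', '6', '5', '6']
Total: 8

8


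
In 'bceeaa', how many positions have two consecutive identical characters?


Looking for consecutive identical characters in 'bceeaa':
  pos 0-1: 'b' vs 'c' -> different
  pos 1-2: 'c' vs 'e' -> different
  pos 2-3: 'e' vs 'e' -> MATCH ('ee')
  pos 3-4: 'e' vs 'a' -> different
  pos 4-5: 'a' vs 'a' -> MATCH ('aa')
Consecutive identical pairs: ['ee', 'aa']
Count: 2

2


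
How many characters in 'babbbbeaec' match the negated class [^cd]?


Negated class [^cd] matches any char NOT in {c, d}
Scanning 'babbbbeaec':
  pos 0: 'b' -> MATCH
  pos 1: 'a' -> MATCH
  pos 2: 'b' -> MATCH
  pos 3: 'b' -> MATCH
  pos 4: 'b' -> MATCH
  pos 5: 'b' -> MATCH
  pos 6: 'e' -> MATCH
  pos 7: 'a' -> MATCH
  pos 8: 'e' -> MATCH
  pos 9: 'c' -> no (excluded)
Total matches: 9

9


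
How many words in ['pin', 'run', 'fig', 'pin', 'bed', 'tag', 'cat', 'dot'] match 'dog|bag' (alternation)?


Alternation 'dog|bag' matches either 'dog' or 'bag'.
Checking each word:
  'pin' -> no
  'run' -> no
  'fig' -> no
  'pin' -> no
  'bed' -> no
  'tag' -> no
  'cat' -> no
  'dot' -> no
Matches: []
Count: 0

0


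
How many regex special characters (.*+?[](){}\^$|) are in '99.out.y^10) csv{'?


Regex special characters are: . * + ? [ ] ( ) { } \ ^ $ |
Scanning '99.out.y^10) csv{':
  pos 2: '.' -> SPECIAL
  pos 6: '.' -> SPECIAL
  pos 8: '^' -> SPECIAL
  pos 11: ')' -> SPECIAL
  pos 16: '{' -> SPECIAL
Special chars found: ['.', '.', '^', ')', '{']
Total: 5

5


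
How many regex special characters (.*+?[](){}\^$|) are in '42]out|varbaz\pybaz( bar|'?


Regex special characters are: . * + ? [ ] ( ) { } \ ^ $ |
Scanning '42]out|varbaz\pybaz( bar|':
  pos 2: ']' -> SPECIAL
  pos 6: '|' -> SPECIAL
  pos 13: '\' -> SPECIAL
  pos 19: '(' -> SPECIAL
  pos 24: '|' -> SPECIAL
Special chars found: [']', '|', '\\', '(', '|']
Total: 5

5


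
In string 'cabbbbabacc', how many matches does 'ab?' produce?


Pattern 'ab?' matches 'a' optionally followed by 'b'.
String: 'cabbbbabacc'
Scanning left to right for 'a' then checking next char:
  Match 1: 'ab' (a followed by b)
  Match 2: 'ab' (a followed by b)
  Match 3: 'a' (a not followed by b)
Total matches: 3

3


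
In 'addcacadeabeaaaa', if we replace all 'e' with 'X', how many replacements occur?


re.sub('e', 'X', text) replaces every occurrence of 'e' with 'X'.
Text: 'addcacadeabeaaaa'
Scanning for 'e':
  pos 8: 'e' -> replacement #1
  pos 11: 'e' -> replacement #2
Total replacements: 2

2


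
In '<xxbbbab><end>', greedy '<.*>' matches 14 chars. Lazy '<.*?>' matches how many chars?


Greedy '<.*>' tries to match as MUCH as possible.
Lazy '<.*?>' tries to match as LITTLE as possible.

String: '<xxbbbab><end>'
Greedy '<.*>' starts at first '<' and extends to the LAST '>': '<xxbbbab><end>' (14 chars)
Lazy '<.*?>' starts at first '<' and stops at the FIRST '>': '<xxbbbab>' (9 chars)

9


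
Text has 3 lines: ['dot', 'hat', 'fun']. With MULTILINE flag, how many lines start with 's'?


With MULTILINE flag, ^ matches the start of each line.
Lines: ['dot', 'hat', 'fun']
Checking which lines start with 's':
  Line 1: 'dot' -> no
  Line 2: 'hat' -> no
  Line 3: 'fun' -> no
Matching lines: []
Count: 0

0


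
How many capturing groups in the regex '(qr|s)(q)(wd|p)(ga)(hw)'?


To count capturing groups, count each '(' that starts a group.
Pattern: '(qr|s)(q)(wd|p)(ga)(hw)'
Walking through the pattern:
  Position 0: '(' -> group #1
  Position 6: '(' -> group #2
  Position 9: '(' -> group #3
  Position 15: '(' -> group #4
  Position 19: '(' -> group #5
Total capturing groups: 5

5


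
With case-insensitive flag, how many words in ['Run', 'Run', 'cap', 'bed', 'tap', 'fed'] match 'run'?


Case-insensitive matching: compare each word's lowercase form to 'run'.
  'Run' -> lower='run' -> MATCH
  'Run' -> lower='run' -> MATCH
  'cap' -> lower='cap' -> no
  'bed' -> lower='bed' -> no
  'tap' -> lower='tap' -> no
  'fed' -> lower='fed' -> no
Matches: ['Run', 'Run']
Count: 2

2


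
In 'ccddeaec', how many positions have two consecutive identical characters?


Looking for consecutive identical characters in 'ccddeaec':
  pos 0-1: 'c' vs 'c' -> MATCH ('cc')
  pos 1-2: 'c' vs 'd' -> different
  pos 2-3: 'd' vs 'd' -> MATCH ('dd')
  pos 3-4: 'd' vs 'e' -> different
  pos 4-5: 'e' vs 'a' -> different
  pos 5-6: 'a' vs 'e' -> different
  pos 6-7: 'e' vs 'c' -> different
Consecutive identical pairs: ['cc', 'dd']
Count: 2

2


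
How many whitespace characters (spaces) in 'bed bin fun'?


\s matches whitespace characters (spaces, tabs, etc.).
Text: 'bed bin fun'
This text has 3 words separated by spaces.
Number of spaces = number of words - 1 = 3 - 1 = 2

2


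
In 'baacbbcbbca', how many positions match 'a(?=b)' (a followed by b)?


Lookahead 'a(?=b)' matches 'a' only when followed by 'b'.
String: 'baacbbcbbca'
Checking each position where char is 'a':
  pos 1: 'a' -> no (next='a')
  pos 2: 'a' -> no (next='c')
Matching positions: []
Count: 0

0


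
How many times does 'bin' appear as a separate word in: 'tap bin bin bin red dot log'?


Scanning each word for exact match 'bin':
  Word 1: 'tap' -> no
  Word 2: 'bin' -> MATCH
  Word 3: 'bin' -> MATCH
  Word 4: 'bin' -> MATCH
  Word 5: 'red' -> no
  Word 6: 'dot' -> no
  Word 7: 'log' -> no
Total matches: 3

3


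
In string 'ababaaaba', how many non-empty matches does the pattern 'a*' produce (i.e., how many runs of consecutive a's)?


Pattern 'a*' matches zero or more a's. We want non-empty runs of consecutive a's.
String: 'ababaaaba'
Walking through the string to find runs of a's:
  Run 1: positions 0-0 -> 'a'
  Run 2: positions 2-2 -> 'a'
  Run 3: positions 4-6 -> 'aaa'
  Run 4: positions 8-8 -> 'a'
Non-empty runs found: ['a', 'a', 'aaa', 'a']
Count: 4

4


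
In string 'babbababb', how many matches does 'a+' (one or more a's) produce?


Pattern 'a+' matches one or more consecutive a's.
String: 'babbababb'
Scanning for runs of a:
  Match 1: 'a' (length 1)
  Match 2: 'a' (length 1)
  Match 3: 'a' (length 1)
Total matches: 3

3


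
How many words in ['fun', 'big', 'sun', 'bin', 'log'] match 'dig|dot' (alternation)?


Alternation 'dig|dot' matches either 'dig' or 'dot'.
Checking each word:
  'fun' -> no
  'big' -> no
  'sun' -> no
  'bin' -> no
  'log' -> no
Matches: []
Count: 0

0


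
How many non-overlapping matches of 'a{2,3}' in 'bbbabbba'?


Pattern 'a{2,3}' matches between 2 and 3 consecutive a's (greedy).
String: 'bbbabbba'
Finding runs of a's and applying greedy matching:
  Run at pos 3: 'a' (length 1)
  Run at pos 7: 'a' (length 1)
Matches: []
Count: 0

0


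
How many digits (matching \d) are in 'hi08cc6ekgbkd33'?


\d matches any digit 0-9.
Scanning 'hi08cc6ekgbkd33':
  pos 2: '0' -> DIGIT
  pos 3: '8' -> DIGIT
  pos 6: '6' -> DIGIT
  pos 13: '3' -> DIGIT
  pos 14: '3' -> DIGIT
Digits found: ['0', '8', '6', '3', '3']
Total: 5

5


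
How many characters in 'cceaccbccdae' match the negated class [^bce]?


Negated class [^bce] matches any char NOT in {b, c, e}
Scanning 'cceaccbccdae':
  pos 0: 'c' -> no (excluded)
  pos 1: 'c' -> no (excluded)
  pos 2: 'e' -> no (excluded)
  pos 3: 'a' -> MATCH
  pos 4: 'c' -> no (excluded)
  pos 5: 'c' -> no (excluded)
  pos 6: 'b' -> no (excluded)
  pos 7: 'c' -> no (excluded)
  pos 8: 'c' -> no (excluded)
  pos 9: 'd' -> MATCH
  pos 10: 'a' -> MATCH
  pos 11: 'e' -> no (excluded)
Total matches: 3

3


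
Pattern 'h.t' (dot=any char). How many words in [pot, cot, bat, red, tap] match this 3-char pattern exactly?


Pattern 'h.t' means: starts with 'h', any single char, ends with 't'.
Checking each word (must be exactly 3 chars):
  'pot' (len=3): no
  'cot' (len=3): no
  'bat' (len=3): no
  'red' (len=3): no
  'tap' (len=3): no
Matching words: []
Total: 0

0


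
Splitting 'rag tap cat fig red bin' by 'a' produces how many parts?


Splitting by 'a' breaks the string at each occurrence of the separator.
Text: 'rag tap cat fig red bin'
Parts after split:
  Part 1: 'r'
  Part 2: 'g t'
  Part 3: 'p c'
  Part 4: 't fig red bin'
Total parts: 4

4


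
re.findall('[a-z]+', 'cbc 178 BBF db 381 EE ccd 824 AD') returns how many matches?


Pattern '[a-z]+' finds one or more lowercase letters.
Text: 'cbc 178 BBF db 381 EE ccd 824 AD'
Scanning for matches:
  Match 1: 'cbc'
  Match 2: 'db'
  Match 3: 'ccd'
Total matches: 3

3


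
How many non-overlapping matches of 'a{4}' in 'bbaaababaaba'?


Pattern 'a{4}' matches exactly 4 consecutive a's (greedy, non-overlapping).
String: 'bbaaababaaba'
Scanning for runs of a's:
  Run at pos 2: 'aaa' (length 3) -> 0 match(es)
  Run at pos 6: 'a' (length 1) -> 0 match(es)
  Run at pos 8: 'aa' (length 2) -> 0 match(es)
  Run at pos 11: 'a' (length 1) -> 0 match(es)
Matches found: []
Total: 0

0


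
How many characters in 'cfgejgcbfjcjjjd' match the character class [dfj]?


Character class [dfj] matches any of: {d, f, j}
Scanning string 'cfgejgcbfjcjjjd' character by character:
  pos 0: 'c' -> no
  pos 1: 'f' -> MATCH
  pos 2: 'g' -> no
  pos 3: 'e' -> no
  pos 4: 'j' -> MATCH
  pos 5: 'g' -> no
  pos 6: 'c' -> no
  pos 7: 'b' -> no
  pos 8: 'f' -> MATCH
  pos 9: 'j' -> MATCH
  pos 10: 'c' -> no
  pos 11: 'j' -> MATCH
  pos 12: 'j' -> MATCH
  pos 13: 'j' -> MATCH
  pos 14: 'd' -> MATCH
Total matches: 8

8


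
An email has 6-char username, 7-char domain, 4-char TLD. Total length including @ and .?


An email address has format: username@domain.tld
Username length: 6
'@' character: 1
Domain length: 7
'.' character: 1
TLD length: 4
Total = 6 + 1 + 7 + 1 + 4 = 19

19


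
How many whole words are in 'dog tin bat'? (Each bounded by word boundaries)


Word boundaries (\b) mark the start/end of each word.
Text: 'dog tin bat'
Splitting by whitespace:
  Word 1: 'dog'
  Word 2: 'tin'
  Word 3: 'bat'
Total whole words: 3

3


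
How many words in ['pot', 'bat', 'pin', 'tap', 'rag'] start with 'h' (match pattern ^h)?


Pattern ^h anchors to start of word. Check which words begin with 'h':
  'pot' -> no
  'bat' -> no
  'pin' -> no
  'tap' -> no
  'rag' -> no
Matching words: []
Count: 0

0


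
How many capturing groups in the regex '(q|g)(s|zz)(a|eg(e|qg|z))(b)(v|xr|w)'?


To count capturing groups, count each '(' that starts a group.
Pattern: '(q|g)(s|zz)(a|eg(e|qg|z))(b)(v|xr|w)'
Walking through the pattern:
  Position 0: '(' -> group #1
  Position 5: '(' -> group #2
  Position 11: '(' -> group #3
  Position 16: '(' -> group #4
  Position 25: '(' -> group #5
  Position 28: '(' -> group #6
Total capturing groups: 6

6


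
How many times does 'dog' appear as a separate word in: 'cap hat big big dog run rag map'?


Scanning each word for exact match 'dog':
  Word 1: 'cap' -> no
  Word 2: 'hat' -> no
  Word 3: 'big' -> no
  Word 4: 'big' -> no
  Word 5: 'dog' -> MATCH
  Word 6: 'run' -> no
  Word 7: 'rag' -> no
  Word 8: 'map' -> no
Total matches: 1

1


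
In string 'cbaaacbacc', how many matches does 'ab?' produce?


Pattern 'ab?' matches 'a' optionally followed by 'b'.
String: 'cbaaacbacc'
Scanning left to right for 'a' then checking next char:
  Match 1: 'a' (a not followed by b)
  Match 2: 'a' (a not followed by b)
  Match 3: 'a' (a not followed by b)
  Match 4: 'a' (a not followed by b)
Total matches: 4

4


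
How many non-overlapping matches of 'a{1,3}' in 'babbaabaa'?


Pattern 'a{1,3}' matches between 1 and 3 consecutive a's (greedy).
String: 'babbaabaa'
Finding runs of a's and applying greedy matching:
  Run at pos 1: 'a' (length 1)
  Run at pos 4: 'aa' (length 2)
  Run at pos 7: 'aa' (length 2)
Matches: ['a', 'aa', 'aa']
Count: 3

3


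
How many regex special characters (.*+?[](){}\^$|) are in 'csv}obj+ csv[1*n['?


Regex special characters are: . * + ? [ ] ( ) { } \ ^ $ |
Scanning 'csv}obj+ csv[1*n[':
  pos 3: '}' -> SPECIAL
  pos 7: '+' -> SPECIAL
  pos 12: '[' -> SPECIAL
  pos 14: '*' -> SPECIAL
  pos 16: '[' -> SPECIAL
Special chars found: ['}', '+', '[', '*', '[']
Total: 5

5


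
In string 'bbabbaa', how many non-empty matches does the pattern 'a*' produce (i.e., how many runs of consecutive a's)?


Pattern 'a*' matches zero or more a's. We want non-empty runs of consecutive a's.
String: 'bbabbaa'
Walking through the string to find runs of a's:
  Run 1: positions 2-2 -> 'a'
  Run 2: positions 5-6 -> 'aa'
Non-empty runs found: ['a', 'aa']
Count: 2

2


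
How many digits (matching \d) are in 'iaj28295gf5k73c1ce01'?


\d matches any digit 0-9.
Scanning 'iaj28295gf5k73c1ce01':
  pos 3: '2' -> DIGIT
  pos 4: '8' -> DIGIT
  pos 5: '2' -> DIGIT
  pos 6: '9' -> DIGIT
  pos 7: '5' -> DIGIT
  pos 10: '5' -> DIGIT
  pos 12: '7' -> DIGIT
  pos 13: '3' -> DIGIT
  pos 15: '1' -> DIGIT
  pos 18: '0' -> DIGIT
  pos 19: '1' -> DIGIT
Digits found: ['2', '8', '2', '9', '5', '5', '7', '3', '1', '0', '1']
Total: 11

11


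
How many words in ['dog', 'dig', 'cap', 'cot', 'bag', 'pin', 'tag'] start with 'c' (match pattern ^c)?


Pattern ^c anchors to start of word. Check which words begin with 'c':
  'dog' -> no
  'dig' -> no
  'cap' -> MATCH (starts with 'c')
  'cot' -> MATCH (starts with 'c')
  'bag' -> no
  'pin' -> no
  'tag' -> no
Matching words: ['cap', 'cot']
Count: 2

2


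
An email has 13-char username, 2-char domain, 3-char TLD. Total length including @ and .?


An email address has format: username@domain.tld
Username length: 13
'@' character: 1
Domain length: 2
'.' character: 1
TLD length: 3
Total = 13 + 1 + 2 + 1 + 3 = 20

20


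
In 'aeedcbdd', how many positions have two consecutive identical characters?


Looking for consecutive identical characters in 'aeedcbdd':
  pos 0-1: 'a' vs 'e' -> different
  pos 1-2: 'e' vs 'e' -> MATCH ('ee')
  pos 2-3: 'e' vs 'd' -> different
  pos 3-4: 'd' vs 'c' -> different
  pos 4-5: 'c' vs 'b' -> different
  pos 5-6: 'b' vs 'd' -> different
  pos 6-7: 'd' vs 'd' -> MATCH ('dd')
Consecutive identical pairs: ['ee', 'dd']
Count: 2

2


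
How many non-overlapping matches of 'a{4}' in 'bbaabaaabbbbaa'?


Pattern 'a{4}' matches exactly 4 consecutive a's (greedy, non-overlapping).
String: 'bbaabaaabbbbaa'
Scanning for runs of a's:
  Run at pos 2: 'aa' (length 2) -> 0 match(es)
  Run at pos 5: 'aaa' (length 3) -> 0 match(es)
  Run at pos 12: 'aa' (length 2) -> 0 match(es)
Matches found: []
Total: 0

0


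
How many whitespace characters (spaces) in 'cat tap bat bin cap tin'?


\s matches whitespace characters (spaces, tabs, etc.).
Text: 'cat tap bat bin cap tin'
This text has 6 words separated by spaces.
Number of spaces = number of words - 1 = 6 - 1 = 5

5


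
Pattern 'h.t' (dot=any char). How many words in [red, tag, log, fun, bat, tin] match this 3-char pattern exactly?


Pattern 'h.t' means: starts with 'h', any single char, ends with 't'.
Checking each word (must be exactly 3 chars):
  'red' (len=3): no
  'tag' (len=3): no
  'log' (len=3): no
  'fun' (len=3): no
  'bat' (len=3): no
  'tin' (len=3): no
Matching words: []
Total: 0

0


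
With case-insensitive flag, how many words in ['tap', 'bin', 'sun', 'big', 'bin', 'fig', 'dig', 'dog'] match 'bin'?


Case-insensitive matching: compare each word's lowercase form to 'bin'.
  'tap' -> lower='tap' -> no
  'bin' -> lower='bin' -> MATCH
  'sun' -> lower='sun' -> no
  'big' -> lower='big' -> no
  'bin' -> lower='bin' -> MATCH
  'fig' -> lower='fig' -> no
  'dig' -> lower='dig' -> no
  'dog' -> lower='dog' -> no
Matches: ['bin', 'bin']
Count: 2

2


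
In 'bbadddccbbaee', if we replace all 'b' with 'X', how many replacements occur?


re.sub('b', 'X', text) replaces every occurrence of 'b' with 'X'.
Text: 'bbadddccbbaee'
Scanning for 'b':
  pos 0: 'b' -> replacement #1
  pos 1: 'b' -> replacement #2
  pos 8: 'b' -> replacement #3
  pos 9: 'b' -> replacement #4
Total replacements: 4

4


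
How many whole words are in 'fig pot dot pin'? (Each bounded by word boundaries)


Word boundaries (\b) mark the start/end of each word.
Text: 'fig pot dot pin'
Splitting by whitespace:
  Word 1: 'fig'
  Word 2: 'pot'
  Word 3: 'dot'
  Word 4: 'pin'
Total whole words: 4

4


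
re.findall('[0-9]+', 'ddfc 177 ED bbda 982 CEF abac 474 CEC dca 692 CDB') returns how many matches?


Pattern '[0-9]+' finds one or more digits.
Text: 'ddfc 177 ED bbda 982 CEF abac 474 CEC dca 692 CDB'
Scanning for matches:
  Match 1: '177'
  Match 2: '982'
  Match 3: '474'
  Match 4: '692'
Total matches: 4

4


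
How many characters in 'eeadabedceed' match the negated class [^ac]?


Negated class [^ac] matches any char NOT in {a, c}
Scanning 'eeadabedceed':
  pos 0: 'e' -> MATCH
  pos 1: 'e' -> MATCH
  pos 2: 'a' -> no (excluded)
  pos 3: 'd' -> MATCH
  pos 4: 'a' -> no (excluded)
  pos 5: 'b' -> MATCH
  pos 6: 'e' -> MATCH
  pos 7: 'd' -> MATCH
  pos 8: 'c' -> no (excluded)
  pos 9: 'e' -> MATCH
  pos 10: 'e' -> MATCH
  pos 11: 'd' -> MATCH
Total matches: 9

9


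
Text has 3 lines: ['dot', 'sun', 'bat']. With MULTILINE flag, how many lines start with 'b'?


With MULTILINE flag, ^ matches the start of each line.
Lines: ['dot', 'sun', 'bat']
Checking which lines start with 'b':
  Line 1: 'dot' -> no
  Line 2: 'sun' -> no
  Line 3: 'bat' -> MATCH
Matching lines: ['bat']
Count: 1

1


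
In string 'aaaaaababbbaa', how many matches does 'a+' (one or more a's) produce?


Pattern 'a+' matches one or more consecutive a's.
String: 'aaaaaababbbaa'
Scanning for runs of a:
  Match 1: 'aaaaaa' (length 6)
  Match 2: 'a' (length 1)
  Match 3: 'aa' (length 2)
Total matches: 3

3


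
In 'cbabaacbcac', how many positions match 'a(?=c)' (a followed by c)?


Lookahead 'a(?=c)' matches 'a' only when followed by 'c'.
String: 'cbabaacbcac'
Checking each position where char is 'a':
  pos 2: 'a' -> no (next='b')
  pos 4: 'a' -> no (next='a')
  pos 5: 'a' -> MATCH (next='c')
  pos 9: 'a' -> MATCH (next='c')
Matching positions: [5, 9]
Count: 2

2


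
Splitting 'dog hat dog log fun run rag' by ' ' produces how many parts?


Splitting by ' ' breaks the string at each occurrence of the separator.
Text: 'dog hat dog log fun run rag'
Parts after split:
  Part 1: 'dog'
  Part 2: 'hat'
  Part 3: 'dog'
  Part 4: 'log'
  Part 5: 'fun'
  Part 6: 'run'
  Part 7: 'rag'
Total parts: 7

7
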